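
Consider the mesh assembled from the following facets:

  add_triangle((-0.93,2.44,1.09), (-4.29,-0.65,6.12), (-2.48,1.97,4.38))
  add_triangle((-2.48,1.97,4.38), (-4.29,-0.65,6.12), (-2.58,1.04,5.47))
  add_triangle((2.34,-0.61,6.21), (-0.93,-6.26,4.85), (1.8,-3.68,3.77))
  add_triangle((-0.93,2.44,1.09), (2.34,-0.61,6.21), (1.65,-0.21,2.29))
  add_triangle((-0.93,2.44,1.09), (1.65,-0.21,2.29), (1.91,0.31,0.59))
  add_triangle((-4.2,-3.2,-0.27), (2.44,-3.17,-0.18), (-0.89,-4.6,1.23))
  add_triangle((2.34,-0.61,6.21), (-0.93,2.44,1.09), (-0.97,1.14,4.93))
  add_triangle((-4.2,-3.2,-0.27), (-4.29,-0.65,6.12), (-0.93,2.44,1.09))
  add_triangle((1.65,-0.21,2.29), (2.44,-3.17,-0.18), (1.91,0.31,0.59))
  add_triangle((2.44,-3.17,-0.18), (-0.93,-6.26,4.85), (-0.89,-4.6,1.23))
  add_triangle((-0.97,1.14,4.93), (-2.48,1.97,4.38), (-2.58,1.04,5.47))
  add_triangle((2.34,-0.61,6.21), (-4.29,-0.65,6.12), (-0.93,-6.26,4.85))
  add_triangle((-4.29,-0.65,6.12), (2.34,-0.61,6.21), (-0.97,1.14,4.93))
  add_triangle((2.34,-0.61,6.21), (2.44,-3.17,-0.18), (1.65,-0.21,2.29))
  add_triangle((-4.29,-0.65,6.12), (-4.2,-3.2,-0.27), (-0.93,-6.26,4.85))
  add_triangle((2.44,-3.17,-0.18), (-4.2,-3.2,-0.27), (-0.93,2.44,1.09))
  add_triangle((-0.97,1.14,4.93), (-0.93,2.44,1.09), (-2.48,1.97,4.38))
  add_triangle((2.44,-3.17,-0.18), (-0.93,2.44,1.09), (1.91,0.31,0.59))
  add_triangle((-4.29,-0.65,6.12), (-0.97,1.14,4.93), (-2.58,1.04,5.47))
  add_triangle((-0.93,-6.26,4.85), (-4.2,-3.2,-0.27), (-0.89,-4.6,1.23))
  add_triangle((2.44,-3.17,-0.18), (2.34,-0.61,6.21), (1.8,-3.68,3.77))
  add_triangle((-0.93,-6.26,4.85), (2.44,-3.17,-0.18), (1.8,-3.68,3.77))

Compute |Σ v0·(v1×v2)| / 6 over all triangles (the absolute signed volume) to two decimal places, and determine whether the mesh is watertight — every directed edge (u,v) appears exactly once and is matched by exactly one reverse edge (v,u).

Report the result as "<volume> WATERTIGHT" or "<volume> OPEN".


165.88 WATERTIGHT

Per-triangle v0·(v1×v2)/6:
  t1: +1.9510
  t2: +2.1397
  t3: +11.7172
  t4: +2.0957
  t5: +1.6779
  t6: +5.4562
  t7: +5.2005
  t8: +11.9888
  t9: +2.1630
  t10: +7.6565
  t11: +1.4817
  t12: +39.3449
  t13: +11.2317
  t14: +2.6356
  t15: +33.8537
  t16: -3.3052
  t17: +2.3464
  t18: -0.7933
  t19: +1.9815
  t20: +8.4769
  t21: +7.3388
  t22: +9.2447
Σ = +165.8837 → |volume| = 165.88

Directed edges: 66 total, each appears once with its reverse present → watertight.


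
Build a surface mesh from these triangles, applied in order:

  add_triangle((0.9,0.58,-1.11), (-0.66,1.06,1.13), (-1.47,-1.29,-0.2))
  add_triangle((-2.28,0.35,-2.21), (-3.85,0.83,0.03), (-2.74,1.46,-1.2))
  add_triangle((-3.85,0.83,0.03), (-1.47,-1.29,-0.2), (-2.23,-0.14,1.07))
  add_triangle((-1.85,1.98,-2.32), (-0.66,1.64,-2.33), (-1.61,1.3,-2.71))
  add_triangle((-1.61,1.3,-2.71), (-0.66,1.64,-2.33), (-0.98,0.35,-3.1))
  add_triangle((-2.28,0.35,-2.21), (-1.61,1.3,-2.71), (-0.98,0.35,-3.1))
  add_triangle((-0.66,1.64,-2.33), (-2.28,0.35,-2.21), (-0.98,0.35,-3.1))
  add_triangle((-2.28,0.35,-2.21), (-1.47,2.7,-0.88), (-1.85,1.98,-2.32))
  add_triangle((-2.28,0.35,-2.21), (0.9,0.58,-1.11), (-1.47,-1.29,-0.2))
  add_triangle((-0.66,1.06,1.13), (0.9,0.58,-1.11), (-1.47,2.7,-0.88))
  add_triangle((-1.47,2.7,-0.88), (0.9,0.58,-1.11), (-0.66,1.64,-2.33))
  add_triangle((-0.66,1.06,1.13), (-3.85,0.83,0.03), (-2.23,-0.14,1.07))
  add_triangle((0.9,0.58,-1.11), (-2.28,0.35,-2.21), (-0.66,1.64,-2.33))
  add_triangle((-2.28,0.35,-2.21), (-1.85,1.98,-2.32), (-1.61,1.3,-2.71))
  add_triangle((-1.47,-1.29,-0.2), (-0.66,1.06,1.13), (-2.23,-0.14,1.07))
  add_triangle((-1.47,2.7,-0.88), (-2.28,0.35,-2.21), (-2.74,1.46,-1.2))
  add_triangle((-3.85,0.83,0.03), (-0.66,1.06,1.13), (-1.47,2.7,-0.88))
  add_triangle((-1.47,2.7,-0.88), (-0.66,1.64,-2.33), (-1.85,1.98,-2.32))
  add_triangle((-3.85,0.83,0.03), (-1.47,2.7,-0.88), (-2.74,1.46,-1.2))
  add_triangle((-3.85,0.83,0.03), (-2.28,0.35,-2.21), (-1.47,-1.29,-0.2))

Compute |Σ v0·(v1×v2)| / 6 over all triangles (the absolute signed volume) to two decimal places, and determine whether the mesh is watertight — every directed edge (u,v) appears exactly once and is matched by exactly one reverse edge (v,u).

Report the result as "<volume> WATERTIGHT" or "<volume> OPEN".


16.15 WATERTIGHT

Per-triangle v0·(v1×v2)/6:
  t1: -0.4323
  t2: +1.3536
  t3: +1.1696
  t4: +0.3949
  t5: +0.5752
  t6: +0.7730
  t7: -1.1290
  t8: +0.8465
  t9: +0.8075
  t10: +0.7729
  t11: +0.8858
  t12: +1.0679
  t13: +0.6978
  t14: +0.5300
  t15: -0.0086
  t16: +1.1537
  t17: +2.2450
  t18: +0.7993
  t19: +1.3704
  t20: +2.2778
Σ = +16.1511 → |volume| = 16.15

Directed edges: 60 total, each appears once with its reverse present → watertight.


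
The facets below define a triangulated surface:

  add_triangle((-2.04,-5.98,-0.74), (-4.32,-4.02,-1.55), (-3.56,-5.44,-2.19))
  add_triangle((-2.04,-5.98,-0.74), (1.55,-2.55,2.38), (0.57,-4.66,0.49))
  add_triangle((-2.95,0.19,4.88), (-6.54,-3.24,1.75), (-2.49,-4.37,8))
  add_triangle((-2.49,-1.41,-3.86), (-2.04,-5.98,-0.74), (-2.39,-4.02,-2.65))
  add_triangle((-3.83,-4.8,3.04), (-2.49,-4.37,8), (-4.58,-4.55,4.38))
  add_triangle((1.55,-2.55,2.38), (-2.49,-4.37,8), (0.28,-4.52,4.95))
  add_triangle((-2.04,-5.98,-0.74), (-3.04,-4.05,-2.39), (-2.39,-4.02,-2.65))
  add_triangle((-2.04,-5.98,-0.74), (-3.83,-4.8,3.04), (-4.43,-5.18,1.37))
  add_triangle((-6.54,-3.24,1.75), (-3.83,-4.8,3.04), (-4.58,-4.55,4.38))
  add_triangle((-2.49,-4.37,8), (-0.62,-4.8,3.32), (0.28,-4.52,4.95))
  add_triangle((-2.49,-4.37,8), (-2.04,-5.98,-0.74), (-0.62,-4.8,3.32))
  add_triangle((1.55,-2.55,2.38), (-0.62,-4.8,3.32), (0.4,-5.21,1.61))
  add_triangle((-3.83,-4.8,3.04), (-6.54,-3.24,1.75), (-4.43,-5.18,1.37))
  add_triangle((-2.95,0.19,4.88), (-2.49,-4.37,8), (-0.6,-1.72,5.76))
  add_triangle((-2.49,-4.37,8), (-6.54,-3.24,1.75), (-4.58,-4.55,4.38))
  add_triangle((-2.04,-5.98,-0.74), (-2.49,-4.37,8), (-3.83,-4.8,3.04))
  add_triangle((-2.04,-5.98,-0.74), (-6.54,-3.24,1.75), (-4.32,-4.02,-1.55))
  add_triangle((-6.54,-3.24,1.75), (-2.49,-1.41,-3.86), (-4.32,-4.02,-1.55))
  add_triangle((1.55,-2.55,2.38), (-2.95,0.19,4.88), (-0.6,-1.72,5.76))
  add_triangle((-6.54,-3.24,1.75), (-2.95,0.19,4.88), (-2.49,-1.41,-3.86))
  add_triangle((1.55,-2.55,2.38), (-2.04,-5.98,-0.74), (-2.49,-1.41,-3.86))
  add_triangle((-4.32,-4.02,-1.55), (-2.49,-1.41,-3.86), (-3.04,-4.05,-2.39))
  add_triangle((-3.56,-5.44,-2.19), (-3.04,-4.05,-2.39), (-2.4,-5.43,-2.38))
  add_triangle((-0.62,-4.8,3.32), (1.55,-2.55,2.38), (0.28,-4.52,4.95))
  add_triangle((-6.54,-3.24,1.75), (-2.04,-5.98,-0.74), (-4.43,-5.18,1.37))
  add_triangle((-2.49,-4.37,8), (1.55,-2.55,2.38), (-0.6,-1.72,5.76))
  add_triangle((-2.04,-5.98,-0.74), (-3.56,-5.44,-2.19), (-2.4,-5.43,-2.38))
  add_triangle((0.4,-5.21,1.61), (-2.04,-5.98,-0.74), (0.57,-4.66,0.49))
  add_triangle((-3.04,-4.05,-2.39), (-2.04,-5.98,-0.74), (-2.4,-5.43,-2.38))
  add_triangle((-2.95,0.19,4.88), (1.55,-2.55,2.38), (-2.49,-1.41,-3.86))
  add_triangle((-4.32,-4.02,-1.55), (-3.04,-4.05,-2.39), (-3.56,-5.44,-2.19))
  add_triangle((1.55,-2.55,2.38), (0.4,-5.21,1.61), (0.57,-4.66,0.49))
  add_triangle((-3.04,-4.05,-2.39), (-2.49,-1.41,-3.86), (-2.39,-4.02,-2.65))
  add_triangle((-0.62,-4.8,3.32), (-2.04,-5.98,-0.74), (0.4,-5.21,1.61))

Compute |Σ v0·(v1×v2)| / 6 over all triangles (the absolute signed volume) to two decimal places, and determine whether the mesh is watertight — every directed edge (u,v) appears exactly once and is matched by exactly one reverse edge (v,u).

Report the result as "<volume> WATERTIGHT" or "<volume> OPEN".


Per-triangle v0·(v1×v2)/6:
  t1: +2.6699
  t2: -3.2296
  t3: +27.1860
  t4: -0.5684
  t5: +5.1693
  t6: +2.5126
  t7: +1.6403
  t8: +5.2502
  t9: +4.9698
  t10: +6.2490
  t11: +12.5588
  t12: +3.5263
  t13: +5.9733
  t14: +7.2635
  t15: +7.4496
  t16: +15.0445
  t17: +12.0224
  t18: +8.7540
  t19: -1.4682
  t20: +7.3611
  t21: +3.4916
  t22: +3.4568
  t23: +0.8629
  t24: +2.3160
  t25: +5.1841
  t26: +6.3446
  t27: +2.0733
  t28: +2.5386
  t29: -1.7923
  t30: -13.4294
  t31: +1.1875
  t32: +1.4105
  t33: +1.5508
  t34: +6.2072
Σ = +151.7367 → |volume| = 151.74

Directed edges: 102 total, each appears once with its reverse present → watertight.

151.74 WATERTIGHT


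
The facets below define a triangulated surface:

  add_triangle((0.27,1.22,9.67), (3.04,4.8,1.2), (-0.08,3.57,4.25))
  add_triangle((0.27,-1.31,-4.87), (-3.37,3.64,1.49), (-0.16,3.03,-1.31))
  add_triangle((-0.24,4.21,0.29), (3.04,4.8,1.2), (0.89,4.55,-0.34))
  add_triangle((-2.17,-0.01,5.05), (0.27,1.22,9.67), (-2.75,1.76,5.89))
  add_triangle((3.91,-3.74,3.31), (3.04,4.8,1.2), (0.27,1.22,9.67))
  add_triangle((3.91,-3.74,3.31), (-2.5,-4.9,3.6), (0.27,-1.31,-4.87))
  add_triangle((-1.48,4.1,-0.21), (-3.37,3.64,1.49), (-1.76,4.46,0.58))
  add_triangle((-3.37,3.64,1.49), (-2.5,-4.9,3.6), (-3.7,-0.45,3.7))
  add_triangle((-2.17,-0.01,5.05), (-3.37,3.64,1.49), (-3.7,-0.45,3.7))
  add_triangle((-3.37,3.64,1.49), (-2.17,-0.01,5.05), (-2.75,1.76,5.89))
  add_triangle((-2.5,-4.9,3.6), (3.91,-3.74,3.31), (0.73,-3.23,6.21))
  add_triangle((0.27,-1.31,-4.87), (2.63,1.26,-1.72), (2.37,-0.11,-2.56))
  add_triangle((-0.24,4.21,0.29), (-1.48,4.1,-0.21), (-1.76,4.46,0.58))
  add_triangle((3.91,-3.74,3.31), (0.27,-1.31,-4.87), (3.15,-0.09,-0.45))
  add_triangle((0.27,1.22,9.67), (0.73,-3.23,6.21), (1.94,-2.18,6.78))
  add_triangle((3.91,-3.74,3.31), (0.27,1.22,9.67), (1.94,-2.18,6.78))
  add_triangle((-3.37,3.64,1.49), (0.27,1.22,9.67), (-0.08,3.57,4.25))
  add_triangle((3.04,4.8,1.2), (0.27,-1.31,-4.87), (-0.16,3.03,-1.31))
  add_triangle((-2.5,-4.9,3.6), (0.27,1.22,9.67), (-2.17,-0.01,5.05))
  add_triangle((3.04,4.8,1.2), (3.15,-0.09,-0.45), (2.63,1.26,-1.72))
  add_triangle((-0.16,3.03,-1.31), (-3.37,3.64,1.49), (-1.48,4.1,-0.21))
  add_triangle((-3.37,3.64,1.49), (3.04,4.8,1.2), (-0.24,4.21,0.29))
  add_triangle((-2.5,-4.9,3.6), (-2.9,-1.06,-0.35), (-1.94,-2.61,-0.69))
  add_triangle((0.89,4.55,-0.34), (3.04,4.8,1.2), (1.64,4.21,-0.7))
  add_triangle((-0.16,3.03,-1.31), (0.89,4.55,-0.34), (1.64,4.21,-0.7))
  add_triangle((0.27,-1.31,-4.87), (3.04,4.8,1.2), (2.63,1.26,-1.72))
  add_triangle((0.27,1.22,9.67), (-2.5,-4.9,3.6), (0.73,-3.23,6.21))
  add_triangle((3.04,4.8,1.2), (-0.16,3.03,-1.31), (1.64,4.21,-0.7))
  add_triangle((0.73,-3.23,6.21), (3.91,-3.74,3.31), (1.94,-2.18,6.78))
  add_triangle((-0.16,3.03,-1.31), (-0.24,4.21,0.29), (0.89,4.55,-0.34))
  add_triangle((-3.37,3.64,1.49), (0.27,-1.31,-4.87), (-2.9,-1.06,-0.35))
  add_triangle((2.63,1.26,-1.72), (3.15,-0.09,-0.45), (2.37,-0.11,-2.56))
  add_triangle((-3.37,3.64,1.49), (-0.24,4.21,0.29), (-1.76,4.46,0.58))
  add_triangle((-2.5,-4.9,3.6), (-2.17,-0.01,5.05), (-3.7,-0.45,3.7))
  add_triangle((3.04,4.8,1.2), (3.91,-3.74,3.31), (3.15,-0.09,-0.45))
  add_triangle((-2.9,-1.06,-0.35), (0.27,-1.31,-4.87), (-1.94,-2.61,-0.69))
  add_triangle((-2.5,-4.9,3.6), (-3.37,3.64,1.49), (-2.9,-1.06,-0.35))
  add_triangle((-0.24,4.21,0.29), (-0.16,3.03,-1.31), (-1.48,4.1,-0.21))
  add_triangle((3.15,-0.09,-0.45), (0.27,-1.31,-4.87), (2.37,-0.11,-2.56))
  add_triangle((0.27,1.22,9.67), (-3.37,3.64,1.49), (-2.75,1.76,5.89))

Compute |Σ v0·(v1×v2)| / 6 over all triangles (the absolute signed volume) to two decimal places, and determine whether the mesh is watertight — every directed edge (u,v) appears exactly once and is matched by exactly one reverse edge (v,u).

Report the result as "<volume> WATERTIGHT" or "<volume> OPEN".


Per-triangle v0·(v1×v2)/6:
  t1: +16.1886
  t2: +8.4135
  t3: +2.2204
  t4: +6.8271
  t5: +48.7468
  t6: +28.1437
  t7: +0.9639
  t8: +2.5811
  t9: +7.4869
  t10: +3.3988
  t11: +17.1393
  t12: +1.9250
  t13: +0.7588
  t14: +11.8481
  t15: +8.6012
  t16: +6.9449
  t17: +15.5757
  t18: +9.3739
  t19: +17.2298
  t20: +4.5945
  t21: +0.5528
  t22: +4.8105
  t23: +4.4631
  t24: +1.5792
  t25: +0.8909
  t26: +4.8672
  t27: +21.6242
  t28: -1.2172
  t29: +7.2945
  t30: +1.2190
  t31: +10.2527
  t32: +1.5870
  t33: +0.7040
  t34: +8.3346
  t35: +13.0383
  t36: +4.1940
  t37: +12.8417
  t38: +1.3325
  t39: +1.4115
  t40: +10.6233
Σ = +329.3659 → |volume| = 329.37

Directed edges: 120 total; 6 unmatched, e.g. (3.04,4.8,1.2)→(-0.08,3.57,4.25) → open.

329.37 OPEN


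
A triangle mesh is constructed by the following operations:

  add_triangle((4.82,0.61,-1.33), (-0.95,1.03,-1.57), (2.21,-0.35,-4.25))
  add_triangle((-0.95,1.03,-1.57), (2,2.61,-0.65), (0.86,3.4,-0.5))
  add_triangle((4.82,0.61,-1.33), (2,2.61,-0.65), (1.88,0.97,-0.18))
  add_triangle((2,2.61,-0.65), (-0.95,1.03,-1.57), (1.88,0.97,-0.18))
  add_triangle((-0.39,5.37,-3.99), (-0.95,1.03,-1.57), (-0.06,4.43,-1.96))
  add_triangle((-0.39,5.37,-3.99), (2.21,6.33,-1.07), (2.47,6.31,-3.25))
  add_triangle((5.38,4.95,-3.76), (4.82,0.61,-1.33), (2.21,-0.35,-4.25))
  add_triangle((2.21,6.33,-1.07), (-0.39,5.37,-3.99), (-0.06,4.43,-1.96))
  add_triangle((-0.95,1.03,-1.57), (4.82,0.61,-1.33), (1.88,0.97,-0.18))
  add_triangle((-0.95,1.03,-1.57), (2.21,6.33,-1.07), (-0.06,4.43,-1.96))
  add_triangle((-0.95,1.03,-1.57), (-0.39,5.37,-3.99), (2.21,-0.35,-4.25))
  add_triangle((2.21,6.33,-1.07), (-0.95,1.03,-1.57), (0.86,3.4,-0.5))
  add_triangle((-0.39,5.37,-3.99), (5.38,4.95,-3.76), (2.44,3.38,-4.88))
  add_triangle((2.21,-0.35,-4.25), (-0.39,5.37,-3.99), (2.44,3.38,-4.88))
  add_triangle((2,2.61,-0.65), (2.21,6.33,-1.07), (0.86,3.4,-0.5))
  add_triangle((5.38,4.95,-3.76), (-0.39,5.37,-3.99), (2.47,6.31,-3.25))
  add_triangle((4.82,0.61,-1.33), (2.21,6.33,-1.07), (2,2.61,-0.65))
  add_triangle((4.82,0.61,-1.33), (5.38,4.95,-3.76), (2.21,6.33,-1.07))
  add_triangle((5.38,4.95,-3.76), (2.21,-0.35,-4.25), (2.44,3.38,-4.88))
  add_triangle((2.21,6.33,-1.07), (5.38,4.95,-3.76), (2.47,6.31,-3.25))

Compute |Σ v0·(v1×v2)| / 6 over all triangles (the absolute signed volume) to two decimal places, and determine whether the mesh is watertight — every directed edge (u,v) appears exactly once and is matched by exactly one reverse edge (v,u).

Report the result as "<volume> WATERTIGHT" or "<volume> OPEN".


Per-triangle v0·(v1×v2)/6:
  t1: -4.2904
  t2: -1.2596
  t3: +0.6991
  t4: -0.6029
  t5: +0.8545
  t6: +6.0851
  t7: +13.6352
  t8: +2.3305
  t9: -1.3905
  t10: -0.6927
  t11: +5.1061
  t12: +0.5849
  t13: +11.9699
  t14: +6.2088
  t15: +0.0138
  t16: +7.6041
  t17: +0.3943
  t18: +9.4815
  t19: +9.5381
  t20: +7.5884
Σ = +73.8584 → |volume| = 73.86

Directed edges: 60 total, each appears once with its reverse present → watertight.

73.86 WATERTIGHT


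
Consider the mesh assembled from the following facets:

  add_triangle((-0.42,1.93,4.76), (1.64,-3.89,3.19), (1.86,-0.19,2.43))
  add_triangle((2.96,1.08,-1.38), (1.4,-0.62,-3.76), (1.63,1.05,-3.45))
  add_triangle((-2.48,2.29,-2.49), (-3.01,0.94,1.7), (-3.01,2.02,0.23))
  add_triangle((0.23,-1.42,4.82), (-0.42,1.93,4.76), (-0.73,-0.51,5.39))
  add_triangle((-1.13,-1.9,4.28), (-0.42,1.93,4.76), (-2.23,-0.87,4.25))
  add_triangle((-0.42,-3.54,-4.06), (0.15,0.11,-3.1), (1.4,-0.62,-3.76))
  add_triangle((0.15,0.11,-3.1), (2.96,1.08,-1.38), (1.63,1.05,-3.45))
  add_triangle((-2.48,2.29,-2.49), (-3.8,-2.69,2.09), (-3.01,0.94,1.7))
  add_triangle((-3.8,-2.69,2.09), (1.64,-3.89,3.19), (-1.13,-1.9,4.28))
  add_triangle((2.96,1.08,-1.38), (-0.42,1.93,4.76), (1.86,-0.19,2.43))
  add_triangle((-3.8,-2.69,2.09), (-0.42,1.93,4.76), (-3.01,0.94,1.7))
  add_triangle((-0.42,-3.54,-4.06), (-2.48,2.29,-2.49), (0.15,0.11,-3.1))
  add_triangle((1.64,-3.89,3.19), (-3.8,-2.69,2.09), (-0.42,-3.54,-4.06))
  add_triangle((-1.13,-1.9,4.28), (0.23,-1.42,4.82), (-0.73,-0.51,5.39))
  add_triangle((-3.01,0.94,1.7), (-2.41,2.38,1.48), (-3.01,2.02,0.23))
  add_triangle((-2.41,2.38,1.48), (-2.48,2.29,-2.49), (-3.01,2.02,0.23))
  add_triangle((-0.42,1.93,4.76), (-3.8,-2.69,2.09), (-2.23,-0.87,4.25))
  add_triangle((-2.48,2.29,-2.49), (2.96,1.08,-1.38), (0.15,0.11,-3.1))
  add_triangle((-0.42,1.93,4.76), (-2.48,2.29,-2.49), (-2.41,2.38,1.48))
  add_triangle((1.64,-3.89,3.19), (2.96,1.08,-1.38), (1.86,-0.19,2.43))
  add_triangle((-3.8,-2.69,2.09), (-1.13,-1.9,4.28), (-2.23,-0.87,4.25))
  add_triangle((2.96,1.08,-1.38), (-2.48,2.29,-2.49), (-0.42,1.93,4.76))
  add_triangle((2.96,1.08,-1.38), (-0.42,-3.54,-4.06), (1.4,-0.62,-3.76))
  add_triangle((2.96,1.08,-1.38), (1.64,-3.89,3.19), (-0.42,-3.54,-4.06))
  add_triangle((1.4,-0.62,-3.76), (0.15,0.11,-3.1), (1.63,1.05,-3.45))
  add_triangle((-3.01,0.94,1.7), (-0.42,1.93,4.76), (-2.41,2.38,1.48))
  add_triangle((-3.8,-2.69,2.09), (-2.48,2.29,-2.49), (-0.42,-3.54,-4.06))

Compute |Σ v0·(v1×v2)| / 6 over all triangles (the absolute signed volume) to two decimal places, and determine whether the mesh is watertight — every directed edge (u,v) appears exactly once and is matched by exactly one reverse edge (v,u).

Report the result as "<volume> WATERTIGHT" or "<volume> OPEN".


Per-triangle v0·(v1×v2)/6:
  t1: +6.7388
  t2: +2.1986
  t3: +0.9903
  t4: +2.0823
  t5: +3.8021
  t6: +2.5585
  t7: -0.6072
  t8: +7.6093
  t9: +8.8523
  t10: +5.3445
  t11: +8.7453
  t12: +5.6511
  t13: +22.1304
  t14: +1.6622
  t15: +1.2645
  t16: +1.4319
  t17: +2.2325
  t18: +4.6764
  t19: +2.1546
  t20: +5.6061
  t21: +3.7484
  t22: +10.9411
  t23: +2.8175
  t24: +16.0308
  t25: +1.1533
  t26: +3.5851
  t27: +18.9094
Σ = +152.3103 → |volume| = 152.31

Directed edges: 81 total; 7 unmatched, e.g. (-0.42,1.93,4.76)→(1.64,-3.89,3.19) → open.

152.31 OPEN


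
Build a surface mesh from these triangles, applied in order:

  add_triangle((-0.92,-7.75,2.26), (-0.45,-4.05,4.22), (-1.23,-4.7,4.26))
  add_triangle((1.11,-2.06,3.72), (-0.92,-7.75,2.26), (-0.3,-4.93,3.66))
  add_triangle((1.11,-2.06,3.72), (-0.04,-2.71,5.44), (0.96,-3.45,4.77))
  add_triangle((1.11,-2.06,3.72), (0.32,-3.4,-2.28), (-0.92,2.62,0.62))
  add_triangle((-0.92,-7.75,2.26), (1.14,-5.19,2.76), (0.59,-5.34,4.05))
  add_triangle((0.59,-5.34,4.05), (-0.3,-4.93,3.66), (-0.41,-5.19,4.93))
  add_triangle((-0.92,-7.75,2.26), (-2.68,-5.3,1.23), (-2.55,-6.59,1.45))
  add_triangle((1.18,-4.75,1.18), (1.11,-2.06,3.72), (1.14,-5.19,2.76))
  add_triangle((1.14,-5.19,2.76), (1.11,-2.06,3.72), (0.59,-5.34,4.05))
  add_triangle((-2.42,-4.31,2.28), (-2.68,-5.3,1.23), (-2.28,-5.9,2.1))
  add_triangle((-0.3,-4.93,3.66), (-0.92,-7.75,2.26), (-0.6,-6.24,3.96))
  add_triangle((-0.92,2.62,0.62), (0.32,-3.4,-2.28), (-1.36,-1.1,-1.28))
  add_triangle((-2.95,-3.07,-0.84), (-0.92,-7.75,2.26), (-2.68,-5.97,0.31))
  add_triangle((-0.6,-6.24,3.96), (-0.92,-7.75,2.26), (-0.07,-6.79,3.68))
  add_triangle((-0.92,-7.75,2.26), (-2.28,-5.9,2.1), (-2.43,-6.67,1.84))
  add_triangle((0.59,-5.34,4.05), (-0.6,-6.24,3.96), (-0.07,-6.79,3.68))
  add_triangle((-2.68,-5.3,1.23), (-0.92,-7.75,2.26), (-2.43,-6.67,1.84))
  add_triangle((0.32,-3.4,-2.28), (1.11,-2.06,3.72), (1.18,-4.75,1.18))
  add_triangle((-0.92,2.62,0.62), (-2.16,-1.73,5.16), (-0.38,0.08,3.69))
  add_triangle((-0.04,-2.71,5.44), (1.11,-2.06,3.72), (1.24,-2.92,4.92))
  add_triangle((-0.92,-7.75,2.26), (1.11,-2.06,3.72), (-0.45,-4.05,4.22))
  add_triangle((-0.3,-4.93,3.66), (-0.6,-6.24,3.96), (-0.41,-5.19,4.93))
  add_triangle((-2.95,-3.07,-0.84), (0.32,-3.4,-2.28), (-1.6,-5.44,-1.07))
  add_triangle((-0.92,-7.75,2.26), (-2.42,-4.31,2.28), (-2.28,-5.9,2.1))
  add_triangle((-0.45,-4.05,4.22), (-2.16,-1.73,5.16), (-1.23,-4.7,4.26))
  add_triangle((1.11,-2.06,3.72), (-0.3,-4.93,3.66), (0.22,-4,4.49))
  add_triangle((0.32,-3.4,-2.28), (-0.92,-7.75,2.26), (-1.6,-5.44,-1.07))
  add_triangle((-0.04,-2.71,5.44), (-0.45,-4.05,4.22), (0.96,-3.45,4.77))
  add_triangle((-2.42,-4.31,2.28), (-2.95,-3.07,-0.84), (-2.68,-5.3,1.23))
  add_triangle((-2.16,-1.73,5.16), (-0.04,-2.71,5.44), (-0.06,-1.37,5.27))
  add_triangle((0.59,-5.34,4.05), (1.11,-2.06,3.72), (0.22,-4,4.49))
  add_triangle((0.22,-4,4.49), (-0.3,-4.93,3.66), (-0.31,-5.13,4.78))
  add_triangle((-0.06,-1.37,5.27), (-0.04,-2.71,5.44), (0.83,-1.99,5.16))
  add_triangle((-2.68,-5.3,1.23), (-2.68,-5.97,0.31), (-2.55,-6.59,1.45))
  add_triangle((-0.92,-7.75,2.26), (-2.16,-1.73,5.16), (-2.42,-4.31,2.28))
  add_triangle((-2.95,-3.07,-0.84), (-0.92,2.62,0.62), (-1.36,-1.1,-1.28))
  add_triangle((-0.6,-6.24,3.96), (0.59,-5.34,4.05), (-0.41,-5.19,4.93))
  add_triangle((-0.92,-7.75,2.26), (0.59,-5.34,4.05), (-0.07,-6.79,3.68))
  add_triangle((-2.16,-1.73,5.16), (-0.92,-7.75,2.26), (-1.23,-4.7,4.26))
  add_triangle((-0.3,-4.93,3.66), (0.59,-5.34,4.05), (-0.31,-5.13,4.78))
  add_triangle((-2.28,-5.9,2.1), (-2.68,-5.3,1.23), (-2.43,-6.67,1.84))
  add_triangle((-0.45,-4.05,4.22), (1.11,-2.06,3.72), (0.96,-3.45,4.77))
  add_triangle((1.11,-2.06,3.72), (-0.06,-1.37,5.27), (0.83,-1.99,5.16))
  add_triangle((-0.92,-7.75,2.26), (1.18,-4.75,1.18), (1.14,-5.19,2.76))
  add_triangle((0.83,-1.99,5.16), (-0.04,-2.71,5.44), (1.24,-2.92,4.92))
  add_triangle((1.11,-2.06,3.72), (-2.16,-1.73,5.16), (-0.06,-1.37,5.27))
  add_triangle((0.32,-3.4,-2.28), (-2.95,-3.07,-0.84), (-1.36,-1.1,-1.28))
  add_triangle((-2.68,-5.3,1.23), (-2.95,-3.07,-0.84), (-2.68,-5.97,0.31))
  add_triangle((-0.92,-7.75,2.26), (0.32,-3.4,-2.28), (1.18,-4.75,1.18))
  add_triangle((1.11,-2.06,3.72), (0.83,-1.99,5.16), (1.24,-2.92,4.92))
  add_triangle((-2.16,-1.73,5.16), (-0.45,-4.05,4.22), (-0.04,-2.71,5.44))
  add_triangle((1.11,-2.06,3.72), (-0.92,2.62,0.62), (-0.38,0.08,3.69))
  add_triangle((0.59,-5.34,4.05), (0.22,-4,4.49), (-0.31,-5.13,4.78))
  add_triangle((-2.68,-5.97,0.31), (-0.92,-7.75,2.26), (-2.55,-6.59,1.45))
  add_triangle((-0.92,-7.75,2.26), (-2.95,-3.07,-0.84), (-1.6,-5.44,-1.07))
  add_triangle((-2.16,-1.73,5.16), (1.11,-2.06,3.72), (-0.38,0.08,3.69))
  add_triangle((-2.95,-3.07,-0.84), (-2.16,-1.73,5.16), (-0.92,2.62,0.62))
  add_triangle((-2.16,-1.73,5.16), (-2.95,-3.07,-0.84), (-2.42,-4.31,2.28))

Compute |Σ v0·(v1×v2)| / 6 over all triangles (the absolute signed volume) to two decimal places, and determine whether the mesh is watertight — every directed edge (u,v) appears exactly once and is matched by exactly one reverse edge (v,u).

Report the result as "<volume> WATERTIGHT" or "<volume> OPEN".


106.14 WATERTIGHT

Per-triangle v0·(v1×v2)/6:
  t1: +2.7529
  t2: -2.7390
  t3: +0.9207
  t4: -1.3565
  t5: +3.6838
  t6: -0.8163
  t7: +0.5291
  t8: +1.0758
  t9: +2.0117
  t10: +0.9505
  t11: -0.3845
  t12: +0.7359
  t13: -0.3604
  t14: +1.7258
  t15: +1.0173
  t16: +1.1227
  t17: +0.3894
  t18: +0.1474
  t19: +3.5805
  t20: -0.2444
  t21: +5.1930
  t22: -0.2470
  t23: +3.2731
  t24: +1.1521
  t25: +2.4505
  t26: -0.7092
  t27: +6.5150
  t28: +2.1652
  t29: +1.9099
  t30: +2.3990
  t31: +1.5699
  t32: -0.3672
  t33: +0.9990
  t34: +0.7194
  t35: +8.8925
  t36: +1.7070
  t37: +1.8166
  t38: +0.3175
  t39: +3.2536
  t40: +0.7302
  t41: +0.4271
  t42: -0.3647
  t43: -0.1967
  t44: +3.2732
  t45: +1.0408
  t46: -2.4104
  t47: +2.0061
  t48: +1.7924
  t49: +7.1773
  t50: +0.2087
  t51: +4.0668
  t52: +1.2663
  t53: +0.9608
  t54: +2.0661
  t55: +6.7327
  t56: +3.8354
  t57: +9.9332
  t58: +5.8429
Σ = +106.1405 → |volume| = 106.14

Directed edges: 174 total, each appears once with its reverse present → watertight.


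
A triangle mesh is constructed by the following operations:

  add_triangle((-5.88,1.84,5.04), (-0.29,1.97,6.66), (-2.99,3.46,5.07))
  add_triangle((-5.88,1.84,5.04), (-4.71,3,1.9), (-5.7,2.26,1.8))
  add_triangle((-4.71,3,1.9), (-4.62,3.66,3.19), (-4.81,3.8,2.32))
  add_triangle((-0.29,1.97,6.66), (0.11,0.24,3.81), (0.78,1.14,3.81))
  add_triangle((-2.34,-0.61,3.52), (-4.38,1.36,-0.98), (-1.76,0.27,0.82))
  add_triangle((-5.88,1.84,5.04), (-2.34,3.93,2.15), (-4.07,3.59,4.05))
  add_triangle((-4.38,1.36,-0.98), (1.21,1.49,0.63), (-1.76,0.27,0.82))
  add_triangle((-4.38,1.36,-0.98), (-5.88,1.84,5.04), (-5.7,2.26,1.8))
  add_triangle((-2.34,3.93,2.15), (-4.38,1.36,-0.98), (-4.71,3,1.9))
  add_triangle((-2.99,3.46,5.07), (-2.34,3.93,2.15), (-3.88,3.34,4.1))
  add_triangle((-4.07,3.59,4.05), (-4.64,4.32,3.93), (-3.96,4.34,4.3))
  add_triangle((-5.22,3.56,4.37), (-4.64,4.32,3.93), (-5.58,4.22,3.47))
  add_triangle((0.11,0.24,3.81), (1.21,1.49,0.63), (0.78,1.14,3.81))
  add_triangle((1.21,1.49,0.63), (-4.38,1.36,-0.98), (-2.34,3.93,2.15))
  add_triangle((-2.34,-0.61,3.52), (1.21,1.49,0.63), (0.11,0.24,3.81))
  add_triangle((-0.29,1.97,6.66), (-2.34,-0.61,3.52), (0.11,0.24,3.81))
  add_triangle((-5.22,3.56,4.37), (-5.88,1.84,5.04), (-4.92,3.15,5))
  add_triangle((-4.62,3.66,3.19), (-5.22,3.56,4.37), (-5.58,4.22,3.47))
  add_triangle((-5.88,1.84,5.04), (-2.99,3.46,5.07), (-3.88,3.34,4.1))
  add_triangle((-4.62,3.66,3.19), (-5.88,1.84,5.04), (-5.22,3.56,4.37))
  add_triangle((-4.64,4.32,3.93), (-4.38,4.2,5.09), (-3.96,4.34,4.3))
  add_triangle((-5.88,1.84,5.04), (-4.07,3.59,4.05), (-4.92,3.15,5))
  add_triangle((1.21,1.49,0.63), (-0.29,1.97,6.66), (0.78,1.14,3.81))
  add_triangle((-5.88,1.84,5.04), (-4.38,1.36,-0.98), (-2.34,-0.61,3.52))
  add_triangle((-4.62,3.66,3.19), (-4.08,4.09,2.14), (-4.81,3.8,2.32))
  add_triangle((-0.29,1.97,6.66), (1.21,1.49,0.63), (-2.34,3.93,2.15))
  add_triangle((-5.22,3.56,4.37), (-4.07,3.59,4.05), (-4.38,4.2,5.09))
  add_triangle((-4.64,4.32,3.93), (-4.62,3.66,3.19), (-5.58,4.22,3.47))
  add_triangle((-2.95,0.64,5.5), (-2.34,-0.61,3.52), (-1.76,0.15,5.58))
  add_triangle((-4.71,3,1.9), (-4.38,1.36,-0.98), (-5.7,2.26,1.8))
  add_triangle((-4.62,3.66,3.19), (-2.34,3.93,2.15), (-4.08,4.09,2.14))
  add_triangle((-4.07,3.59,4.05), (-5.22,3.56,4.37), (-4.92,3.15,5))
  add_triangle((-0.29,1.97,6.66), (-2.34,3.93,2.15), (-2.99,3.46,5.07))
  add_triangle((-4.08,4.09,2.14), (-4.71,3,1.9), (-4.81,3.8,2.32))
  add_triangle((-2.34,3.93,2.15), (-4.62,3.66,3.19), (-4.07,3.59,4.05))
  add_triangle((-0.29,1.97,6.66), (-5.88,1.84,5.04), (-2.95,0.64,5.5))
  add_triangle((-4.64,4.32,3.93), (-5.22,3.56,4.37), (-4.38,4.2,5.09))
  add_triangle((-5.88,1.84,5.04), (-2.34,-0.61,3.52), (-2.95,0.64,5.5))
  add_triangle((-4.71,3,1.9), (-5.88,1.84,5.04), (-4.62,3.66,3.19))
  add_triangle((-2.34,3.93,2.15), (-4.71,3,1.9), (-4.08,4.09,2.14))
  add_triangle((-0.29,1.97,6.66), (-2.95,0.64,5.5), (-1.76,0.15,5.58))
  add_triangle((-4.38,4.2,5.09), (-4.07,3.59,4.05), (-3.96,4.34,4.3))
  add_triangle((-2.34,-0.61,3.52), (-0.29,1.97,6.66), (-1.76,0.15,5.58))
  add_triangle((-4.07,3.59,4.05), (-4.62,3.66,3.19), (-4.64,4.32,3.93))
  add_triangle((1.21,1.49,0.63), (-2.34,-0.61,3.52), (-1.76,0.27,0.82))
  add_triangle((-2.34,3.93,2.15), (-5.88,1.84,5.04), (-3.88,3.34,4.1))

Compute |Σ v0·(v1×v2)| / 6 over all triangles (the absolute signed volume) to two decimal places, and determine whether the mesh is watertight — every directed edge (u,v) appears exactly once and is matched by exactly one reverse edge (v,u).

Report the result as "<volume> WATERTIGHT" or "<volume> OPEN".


77.57 WATERTIGHT

Per-triangle v0·(v1×v2)/6:
  t1: +11.2437
  t2: +3.6174
  t3: +0.5528
  t4: +0.9353
  t5: -0.3682
  t6: -1.4319
  t7: -1.7257
  t8: +2.2421
  t9: +3.9067
  t10: +2.5516
  t11: -0.4502
  t12: +1.2242
  t13: +0.0641
  t14: +2.8012
  t15: -1.6192
  t16: +2.6586
  t17: +1.6426
  t18: -0.2878
  t19: +3.3077
  t20: +1.2275
  t21: +0.6078
  t22: -0.8911
  t23: +1.3509
  t24: +6.2432
  t25: +0.6668
  t26: +7.7752
  t27: -0.3300
  t28: -0.0778
  t29: +1.3592
  t30: +2.3949
  t31: +1.4354
  t32: +0.7391
  t33: +5.2374
  t34: +0.1588
  t35: +1.8316
  t36: +7.2513
  t37: +1.3827
  t38: +3.4885
  t39: +3.4860
  t40: -0.4656
  t41: +2.8528
  t42: -0.3382
  t43: -0.8618
  t44: -0.4104
  t45: -1.5336
  t46: +2.1259
Σ = +77.5715 → |volume| = 77.57

Directed edges: 138 total, each appears once with its reverse present → watertight.


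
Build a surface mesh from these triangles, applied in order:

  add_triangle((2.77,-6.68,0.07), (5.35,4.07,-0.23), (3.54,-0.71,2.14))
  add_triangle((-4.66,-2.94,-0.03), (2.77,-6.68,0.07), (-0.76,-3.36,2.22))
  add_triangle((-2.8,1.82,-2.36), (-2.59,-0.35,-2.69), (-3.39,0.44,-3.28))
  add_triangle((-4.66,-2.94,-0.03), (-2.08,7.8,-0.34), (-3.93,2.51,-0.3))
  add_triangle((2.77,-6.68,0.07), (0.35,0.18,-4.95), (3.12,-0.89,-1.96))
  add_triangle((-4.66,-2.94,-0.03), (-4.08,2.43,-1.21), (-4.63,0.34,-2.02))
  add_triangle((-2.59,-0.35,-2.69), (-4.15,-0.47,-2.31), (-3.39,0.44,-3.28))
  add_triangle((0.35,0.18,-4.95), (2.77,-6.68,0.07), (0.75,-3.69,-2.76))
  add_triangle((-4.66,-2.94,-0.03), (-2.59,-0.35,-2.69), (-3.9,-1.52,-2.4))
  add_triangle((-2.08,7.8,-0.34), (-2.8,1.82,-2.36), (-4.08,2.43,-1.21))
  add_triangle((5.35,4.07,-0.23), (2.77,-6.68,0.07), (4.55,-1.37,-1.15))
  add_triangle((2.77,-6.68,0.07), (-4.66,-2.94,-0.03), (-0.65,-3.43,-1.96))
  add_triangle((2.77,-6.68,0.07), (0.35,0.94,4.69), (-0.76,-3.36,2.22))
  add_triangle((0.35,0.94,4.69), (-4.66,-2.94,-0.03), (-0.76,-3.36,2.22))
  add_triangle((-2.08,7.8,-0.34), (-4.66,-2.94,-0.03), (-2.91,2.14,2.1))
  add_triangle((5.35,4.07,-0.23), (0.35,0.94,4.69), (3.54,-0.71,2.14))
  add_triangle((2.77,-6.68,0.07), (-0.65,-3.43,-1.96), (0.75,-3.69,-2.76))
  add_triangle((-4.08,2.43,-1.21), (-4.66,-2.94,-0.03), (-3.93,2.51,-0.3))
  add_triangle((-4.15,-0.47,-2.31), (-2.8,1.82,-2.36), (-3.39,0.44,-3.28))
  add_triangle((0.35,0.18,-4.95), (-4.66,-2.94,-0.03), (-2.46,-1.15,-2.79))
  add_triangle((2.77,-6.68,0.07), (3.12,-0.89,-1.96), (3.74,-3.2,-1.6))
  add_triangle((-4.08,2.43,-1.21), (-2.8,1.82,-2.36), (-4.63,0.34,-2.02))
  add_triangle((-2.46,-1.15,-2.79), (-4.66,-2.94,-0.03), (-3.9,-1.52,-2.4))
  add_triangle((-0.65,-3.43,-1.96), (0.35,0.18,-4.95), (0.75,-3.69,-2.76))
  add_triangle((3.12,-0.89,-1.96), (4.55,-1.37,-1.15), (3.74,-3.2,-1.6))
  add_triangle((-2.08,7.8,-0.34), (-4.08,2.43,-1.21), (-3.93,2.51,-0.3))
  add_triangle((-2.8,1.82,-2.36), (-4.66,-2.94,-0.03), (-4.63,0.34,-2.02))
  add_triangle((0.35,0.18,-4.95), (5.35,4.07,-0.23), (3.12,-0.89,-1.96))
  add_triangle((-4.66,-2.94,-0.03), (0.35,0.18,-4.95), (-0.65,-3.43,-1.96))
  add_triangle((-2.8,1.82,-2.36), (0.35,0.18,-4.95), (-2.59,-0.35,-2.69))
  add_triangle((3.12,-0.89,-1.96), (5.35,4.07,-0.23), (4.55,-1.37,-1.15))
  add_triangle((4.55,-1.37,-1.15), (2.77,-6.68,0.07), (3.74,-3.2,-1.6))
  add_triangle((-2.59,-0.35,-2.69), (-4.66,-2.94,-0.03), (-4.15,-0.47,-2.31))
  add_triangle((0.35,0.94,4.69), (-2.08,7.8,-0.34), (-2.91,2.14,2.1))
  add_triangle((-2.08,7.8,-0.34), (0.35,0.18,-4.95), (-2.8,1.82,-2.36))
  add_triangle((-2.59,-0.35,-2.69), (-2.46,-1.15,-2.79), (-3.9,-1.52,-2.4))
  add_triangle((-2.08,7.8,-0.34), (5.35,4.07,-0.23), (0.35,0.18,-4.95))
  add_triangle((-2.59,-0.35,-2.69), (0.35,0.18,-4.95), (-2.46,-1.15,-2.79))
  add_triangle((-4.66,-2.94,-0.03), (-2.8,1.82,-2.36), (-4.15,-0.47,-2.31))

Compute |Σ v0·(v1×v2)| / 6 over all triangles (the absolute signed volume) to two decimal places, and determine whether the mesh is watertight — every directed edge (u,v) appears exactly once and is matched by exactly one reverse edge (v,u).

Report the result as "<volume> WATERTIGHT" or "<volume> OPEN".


289.33 OPEN

Per-triangle v0·(v1×v2)/6:
  t1: +17.3863
  t2: +14.4462
  t3: +0.0161
  t4: +0.6784
  t5: +14.2236
  t6: +4.7368
  t7: +0.7660
  t8: +5.6208
  t9: +0.4156
  t10: +6.8532
  t11: +8.2925
  t12: +12.9240
  t13: +13.0666
  t14: +11.7302
  t15: +16.0033
  t16: +15.6539
  t17: +4.7235
  t18: +3.5195
  t19: +1.6024
  t20: +1.6342
  t21: +0.2876
  t22: +2.5816
  t23: +1.2849
  t24: +4.0687
  t25: +1.8668
  t26: +3.8297
  t27: +0.3879
  t28: +14.2202
  t29: +11.5533
  t30: +5.0737
  t31: +5.0886
  t32: +4.1137
  t33: +2.1833
  t34: +16.1002
  t35: +16.0513
  t36: +0.6833
  t37: +41.3185
  t38: +1.8887
  t39: +2.4527
Σ = +289.3278 → |volume| = 289.33

Directed edges: 117 total; 9 unmatched, e.g. (3.54,-0.71,2.14)→(2.77,-6.68,0.07) → open.


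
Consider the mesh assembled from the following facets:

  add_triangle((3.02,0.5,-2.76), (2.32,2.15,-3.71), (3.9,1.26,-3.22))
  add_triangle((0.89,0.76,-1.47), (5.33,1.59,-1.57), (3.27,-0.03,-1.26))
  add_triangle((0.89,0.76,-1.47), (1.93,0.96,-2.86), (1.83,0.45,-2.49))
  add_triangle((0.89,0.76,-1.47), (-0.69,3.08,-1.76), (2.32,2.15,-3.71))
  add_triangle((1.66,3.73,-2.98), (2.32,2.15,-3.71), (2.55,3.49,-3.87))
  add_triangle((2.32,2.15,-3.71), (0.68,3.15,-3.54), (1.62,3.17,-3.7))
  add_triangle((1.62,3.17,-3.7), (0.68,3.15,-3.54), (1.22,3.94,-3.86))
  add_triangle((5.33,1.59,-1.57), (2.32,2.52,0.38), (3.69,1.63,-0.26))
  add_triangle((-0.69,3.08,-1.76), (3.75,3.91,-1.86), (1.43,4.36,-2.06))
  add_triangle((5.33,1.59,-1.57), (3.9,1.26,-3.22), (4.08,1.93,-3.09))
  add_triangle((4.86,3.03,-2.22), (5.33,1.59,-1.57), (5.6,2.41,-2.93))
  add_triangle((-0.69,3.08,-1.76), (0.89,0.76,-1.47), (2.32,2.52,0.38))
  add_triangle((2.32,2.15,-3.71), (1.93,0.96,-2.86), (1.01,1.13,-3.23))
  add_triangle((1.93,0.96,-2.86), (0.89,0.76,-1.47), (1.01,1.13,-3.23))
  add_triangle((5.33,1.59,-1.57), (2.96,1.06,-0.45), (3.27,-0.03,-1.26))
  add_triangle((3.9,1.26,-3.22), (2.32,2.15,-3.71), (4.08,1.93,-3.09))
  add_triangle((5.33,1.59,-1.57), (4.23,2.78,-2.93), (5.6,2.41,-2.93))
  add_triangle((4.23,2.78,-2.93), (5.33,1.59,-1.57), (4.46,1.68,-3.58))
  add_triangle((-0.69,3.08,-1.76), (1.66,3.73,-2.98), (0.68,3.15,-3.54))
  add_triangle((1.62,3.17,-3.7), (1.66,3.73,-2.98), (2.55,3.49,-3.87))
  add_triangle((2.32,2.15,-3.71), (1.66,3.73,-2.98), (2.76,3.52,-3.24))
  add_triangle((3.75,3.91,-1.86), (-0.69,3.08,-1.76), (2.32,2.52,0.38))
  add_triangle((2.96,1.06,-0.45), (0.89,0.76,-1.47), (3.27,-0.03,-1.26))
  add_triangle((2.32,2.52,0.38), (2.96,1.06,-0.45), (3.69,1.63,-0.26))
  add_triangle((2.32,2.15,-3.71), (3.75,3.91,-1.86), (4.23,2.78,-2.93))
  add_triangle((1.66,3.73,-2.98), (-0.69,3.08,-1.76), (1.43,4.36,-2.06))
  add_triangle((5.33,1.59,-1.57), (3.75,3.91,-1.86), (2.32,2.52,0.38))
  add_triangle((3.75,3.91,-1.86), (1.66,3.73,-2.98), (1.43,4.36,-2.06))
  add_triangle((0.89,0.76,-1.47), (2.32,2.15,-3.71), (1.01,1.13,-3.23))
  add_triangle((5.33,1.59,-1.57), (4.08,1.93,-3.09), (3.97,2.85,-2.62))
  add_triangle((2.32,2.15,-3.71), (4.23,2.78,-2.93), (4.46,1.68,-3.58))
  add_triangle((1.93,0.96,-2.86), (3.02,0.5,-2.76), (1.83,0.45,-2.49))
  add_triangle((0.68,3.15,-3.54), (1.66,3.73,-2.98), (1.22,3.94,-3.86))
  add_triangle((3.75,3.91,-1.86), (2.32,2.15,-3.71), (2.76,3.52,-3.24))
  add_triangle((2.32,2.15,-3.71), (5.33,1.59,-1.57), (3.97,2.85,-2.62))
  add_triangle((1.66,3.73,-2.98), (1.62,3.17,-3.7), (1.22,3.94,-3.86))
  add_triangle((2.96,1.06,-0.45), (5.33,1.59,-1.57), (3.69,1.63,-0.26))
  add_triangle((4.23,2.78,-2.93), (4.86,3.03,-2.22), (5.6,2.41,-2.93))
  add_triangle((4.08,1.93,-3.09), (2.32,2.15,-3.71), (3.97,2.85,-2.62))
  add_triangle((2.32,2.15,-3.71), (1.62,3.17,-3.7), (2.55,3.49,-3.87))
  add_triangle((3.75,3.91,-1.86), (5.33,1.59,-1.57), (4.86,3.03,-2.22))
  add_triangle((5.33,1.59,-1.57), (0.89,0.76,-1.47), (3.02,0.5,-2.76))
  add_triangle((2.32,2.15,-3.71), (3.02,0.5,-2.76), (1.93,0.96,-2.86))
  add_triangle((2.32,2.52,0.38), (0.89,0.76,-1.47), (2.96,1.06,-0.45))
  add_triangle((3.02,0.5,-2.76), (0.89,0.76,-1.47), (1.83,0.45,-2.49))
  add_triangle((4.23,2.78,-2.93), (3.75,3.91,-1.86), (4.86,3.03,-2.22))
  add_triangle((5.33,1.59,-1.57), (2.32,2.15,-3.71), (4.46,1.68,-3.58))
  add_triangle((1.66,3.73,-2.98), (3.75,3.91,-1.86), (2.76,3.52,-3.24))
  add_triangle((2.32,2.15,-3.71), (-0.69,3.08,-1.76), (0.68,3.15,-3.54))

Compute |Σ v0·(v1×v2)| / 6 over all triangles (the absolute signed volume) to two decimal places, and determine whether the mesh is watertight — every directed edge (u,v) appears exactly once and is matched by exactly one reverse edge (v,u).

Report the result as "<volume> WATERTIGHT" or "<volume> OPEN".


27.57 OPEN

Per-triangle v0·(v1×v2)/6:
  t1: +0.7975
  t2: +1.2092
  t3: -0.0003
  t4: +0.1390
  t5: -0.3179
  t6: +0.5016
  t7: +0.3056
  t8: +0.8428
  t9: -0.5621
  t10: +1.1497
  t11: +1.2795
  t12: -2.5242
  t13: +0.5004
  t14: -0.1464
  t15: +0.3302
  t16: +0.9673
  t17: -0.6207
  t18: +2.5334
  t19: +1.6255
  t20: +0.5827
  t21: +1.1156
  t22: +3.7676
  t23: -0.9569
  t24: -0.1393
  t25: +2.4682
  t26: +1.6011
  t27: +3.8634
  t28: +2.1794
  t29: -0.0440
  t30: +1.8753
  t31: +2.0713
  t32: +0.1824
  t33: -0.0198
  t34: +1.3418
  t35: -2.5998
  t36: +0.4798
  t37: +0.0683
  t38: +0.9170
  t39: +1.5676
  t40: +0.6175
  t41: +0.8947
  t42: -1.2518
  t43: +0.4618
  t44: -1.2718
  t45: -0.2035
  t46: +1.2535
  t47: -1.9953
  t48: +1.4722
  t49: -0.7374
Σ = +27.5721 → |volume| = 27.57

Directed edges: 147 total; 3 unmatched, e.g. (3.9,1.26,-3.22)→(3.02,0.5,-2.76) → open.


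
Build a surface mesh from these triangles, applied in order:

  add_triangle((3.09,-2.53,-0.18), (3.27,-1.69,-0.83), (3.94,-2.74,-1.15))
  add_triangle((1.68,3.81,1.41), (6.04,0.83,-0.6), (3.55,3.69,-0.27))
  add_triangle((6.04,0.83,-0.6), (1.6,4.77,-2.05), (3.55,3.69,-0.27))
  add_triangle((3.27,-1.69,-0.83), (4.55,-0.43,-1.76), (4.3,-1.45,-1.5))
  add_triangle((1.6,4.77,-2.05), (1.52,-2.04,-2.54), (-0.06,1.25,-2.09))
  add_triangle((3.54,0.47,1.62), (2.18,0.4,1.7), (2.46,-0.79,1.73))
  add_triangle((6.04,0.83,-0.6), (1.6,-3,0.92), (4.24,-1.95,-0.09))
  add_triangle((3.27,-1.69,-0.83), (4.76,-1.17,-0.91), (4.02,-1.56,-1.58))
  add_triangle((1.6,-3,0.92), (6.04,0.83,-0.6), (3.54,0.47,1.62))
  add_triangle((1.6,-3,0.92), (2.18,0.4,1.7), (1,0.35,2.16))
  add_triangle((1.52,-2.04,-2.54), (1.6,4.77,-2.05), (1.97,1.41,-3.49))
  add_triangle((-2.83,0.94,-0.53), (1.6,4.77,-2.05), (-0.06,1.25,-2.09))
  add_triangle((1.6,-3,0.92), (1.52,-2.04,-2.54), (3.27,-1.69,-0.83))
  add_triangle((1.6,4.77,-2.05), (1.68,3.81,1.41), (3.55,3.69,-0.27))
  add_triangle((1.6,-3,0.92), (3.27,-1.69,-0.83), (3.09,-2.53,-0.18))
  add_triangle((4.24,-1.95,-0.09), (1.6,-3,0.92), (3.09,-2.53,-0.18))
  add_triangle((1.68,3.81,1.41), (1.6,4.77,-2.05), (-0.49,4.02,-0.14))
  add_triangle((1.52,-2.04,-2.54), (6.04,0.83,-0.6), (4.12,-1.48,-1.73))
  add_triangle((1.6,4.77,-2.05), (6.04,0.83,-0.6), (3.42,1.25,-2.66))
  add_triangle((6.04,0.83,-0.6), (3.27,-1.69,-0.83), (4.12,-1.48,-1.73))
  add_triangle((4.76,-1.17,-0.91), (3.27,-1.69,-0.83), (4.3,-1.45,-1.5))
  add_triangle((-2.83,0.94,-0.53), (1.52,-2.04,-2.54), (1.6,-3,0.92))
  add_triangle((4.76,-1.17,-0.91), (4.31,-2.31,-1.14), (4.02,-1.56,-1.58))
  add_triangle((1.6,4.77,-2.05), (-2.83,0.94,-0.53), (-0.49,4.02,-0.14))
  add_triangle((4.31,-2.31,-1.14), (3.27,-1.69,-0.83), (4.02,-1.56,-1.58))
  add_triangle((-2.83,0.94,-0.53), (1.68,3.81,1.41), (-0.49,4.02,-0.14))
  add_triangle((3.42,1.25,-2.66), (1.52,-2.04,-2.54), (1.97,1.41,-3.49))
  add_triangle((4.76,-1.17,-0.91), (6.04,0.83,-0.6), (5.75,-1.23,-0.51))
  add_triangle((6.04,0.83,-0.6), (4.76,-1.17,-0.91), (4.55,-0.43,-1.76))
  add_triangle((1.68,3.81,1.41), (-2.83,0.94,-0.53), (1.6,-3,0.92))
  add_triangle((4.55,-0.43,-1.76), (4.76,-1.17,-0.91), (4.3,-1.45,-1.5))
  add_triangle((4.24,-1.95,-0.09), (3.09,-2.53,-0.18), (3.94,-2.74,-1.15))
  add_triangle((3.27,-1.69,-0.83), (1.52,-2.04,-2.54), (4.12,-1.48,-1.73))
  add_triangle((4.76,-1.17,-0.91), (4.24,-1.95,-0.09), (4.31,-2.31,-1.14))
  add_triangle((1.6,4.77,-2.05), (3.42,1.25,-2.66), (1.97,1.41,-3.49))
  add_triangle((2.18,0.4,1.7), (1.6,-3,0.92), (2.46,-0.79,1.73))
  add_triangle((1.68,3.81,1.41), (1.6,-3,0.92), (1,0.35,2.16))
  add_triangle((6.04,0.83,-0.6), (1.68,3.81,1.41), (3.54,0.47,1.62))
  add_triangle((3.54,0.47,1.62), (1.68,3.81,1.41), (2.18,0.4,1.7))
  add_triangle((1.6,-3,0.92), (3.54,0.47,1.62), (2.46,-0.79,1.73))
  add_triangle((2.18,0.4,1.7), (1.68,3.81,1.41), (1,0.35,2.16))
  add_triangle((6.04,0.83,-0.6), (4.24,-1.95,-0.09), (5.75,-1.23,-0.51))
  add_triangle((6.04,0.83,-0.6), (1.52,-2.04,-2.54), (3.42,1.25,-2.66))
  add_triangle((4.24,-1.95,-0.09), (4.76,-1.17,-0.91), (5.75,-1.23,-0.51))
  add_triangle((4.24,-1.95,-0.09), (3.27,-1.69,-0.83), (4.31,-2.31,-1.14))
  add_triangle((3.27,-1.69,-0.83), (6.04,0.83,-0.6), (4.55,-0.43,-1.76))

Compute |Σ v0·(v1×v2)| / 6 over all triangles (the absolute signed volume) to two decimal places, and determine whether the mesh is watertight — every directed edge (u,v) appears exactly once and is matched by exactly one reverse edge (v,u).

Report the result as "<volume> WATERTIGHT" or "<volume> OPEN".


97.29 OPEN

Per-triangle v0·(v1×v2)/6:
  t1: -0.3080
  t2: +4.7853
  t3: +6.4744
  t4: -0.1732
  t5: +4.0230
  t6: +0.5021
  t7: +1.6773
  t8: -0.4776
  t9: +6.3729
  t10: +1.6318
  t11: -0.9875
  t12: +3.8348
  t13: +3.4579
  t14: +5.1814
  t15: +0.0414
  t16: +0.9306
  t17: +4.9614
  t18: +1.9309
  t19: +9.1430
  t20: +1.8038
  t21: +0.4128
  t22: +3.7380
  t23: +0.6617
  t24: +4.1542
  t25: -0.0381
  t26: +2.0922
  t27: +3.4305
  t28: +1.0014
  t29: +1.9375
  t30: +2.5535
  t31: +0.6478
  t32: +0.7606
  t33: +1.2301
  t34: +0.9425
  t35: +4.3536
  t36: +0.0776
  t37: -2.6783
  t38: +7.1300
  t39: +1.4446
  t40: +1.0215
  t41: +1.7500
  t42: +0.5175
  t43: +7.1287
  t44: +0.5292
  t45: -0.0383
  t46: -2.2803
Σ = +97.2860 → |volume| = 97.29

Directed edges: 138 total; 6 unmatched, e.g. (3.27,-1.69,-0.83)→(3.94,-2.74,-1.15) → open.
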